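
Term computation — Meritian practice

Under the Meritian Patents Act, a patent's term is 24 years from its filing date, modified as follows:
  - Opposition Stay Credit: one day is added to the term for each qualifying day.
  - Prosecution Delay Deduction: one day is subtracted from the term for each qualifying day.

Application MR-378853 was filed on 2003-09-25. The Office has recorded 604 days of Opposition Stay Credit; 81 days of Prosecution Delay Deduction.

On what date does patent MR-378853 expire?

2029-03-01

Base term: filing date + 24 years → 25 September 2027.
Opposition Stay Credit: +604 days → 21 May 2029.
Prosecution Delay Deduction: −81 days → 1 March 2029.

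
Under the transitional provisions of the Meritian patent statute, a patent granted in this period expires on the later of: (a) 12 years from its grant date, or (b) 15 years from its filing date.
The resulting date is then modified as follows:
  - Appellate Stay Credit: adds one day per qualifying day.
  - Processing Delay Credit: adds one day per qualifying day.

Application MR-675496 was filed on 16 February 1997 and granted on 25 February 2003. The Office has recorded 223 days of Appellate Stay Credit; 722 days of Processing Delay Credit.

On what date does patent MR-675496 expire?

(a) grant + 12 years → 25 February 2015.
(b) filing + 15 years → 16 February 2012.
Later of the two: 25 February 2015.
Appellate Stay Credit: +223 days → 6 October 2015.
Processing Delay Credit: +722 days → 27 September 2017.

September 27, 2017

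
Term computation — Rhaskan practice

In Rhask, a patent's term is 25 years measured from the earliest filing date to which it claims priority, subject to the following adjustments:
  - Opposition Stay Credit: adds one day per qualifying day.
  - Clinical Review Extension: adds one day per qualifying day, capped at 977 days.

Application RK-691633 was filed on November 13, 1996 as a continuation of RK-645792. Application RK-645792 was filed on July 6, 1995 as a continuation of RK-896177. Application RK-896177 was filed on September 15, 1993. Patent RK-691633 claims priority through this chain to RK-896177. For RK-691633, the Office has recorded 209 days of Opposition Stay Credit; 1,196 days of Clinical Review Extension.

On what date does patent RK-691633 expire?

Earliest priority filing: 15 September 1993.
Base term: 15 September 1993 + 25 years → 15 September 2018.
Opposition Stay Credit: +209 days → 12 April 2019.
Clinical Review Extension: 1196 days claimed exceeds the 977-day cap, so +977 days → 14 December 2021.

2021-12-14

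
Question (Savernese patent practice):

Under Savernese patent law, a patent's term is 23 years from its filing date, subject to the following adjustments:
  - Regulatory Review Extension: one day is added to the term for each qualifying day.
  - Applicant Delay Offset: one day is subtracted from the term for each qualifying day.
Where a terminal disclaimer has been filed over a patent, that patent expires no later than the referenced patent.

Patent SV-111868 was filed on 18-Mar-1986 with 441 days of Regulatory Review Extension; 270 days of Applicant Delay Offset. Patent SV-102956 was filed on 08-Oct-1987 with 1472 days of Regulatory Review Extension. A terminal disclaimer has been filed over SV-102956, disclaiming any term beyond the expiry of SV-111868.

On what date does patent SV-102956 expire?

September 5, 2009

Natural term of SV-102956:
  Base: filing + 23 years → 8 October 2010.
  Regulatory Review Extension: +1472 days → 19 October 2014.
Expiry of referenced patent SV-111868:
  Base: filing + 23 years → 18 March 2009.
  Regulatory Review Extension: +441 days → 2 June 2010.
  Applicant Delay Offset: −270 days → 5 September 2009.
Terminal disclaimer: SV-102956 expires on the earlier of 19 October 2014 and 5 September 2009.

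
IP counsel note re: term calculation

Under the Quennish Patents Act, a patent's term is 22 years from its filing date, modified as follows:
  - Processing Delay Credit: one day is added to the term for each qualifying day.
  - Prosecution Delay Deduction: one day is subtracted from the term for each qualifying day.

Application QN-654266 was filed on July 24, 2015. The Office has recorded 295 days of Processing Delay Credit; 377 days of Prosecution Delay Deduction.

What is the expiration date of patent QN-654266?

Base term: filing date + 22 years → 24 July 2037.
Processing Delay Credit: +295 days → 15 May 2038.
Prosecution Delay Deduction: −377 days → 3 May 2037.

2037-05-03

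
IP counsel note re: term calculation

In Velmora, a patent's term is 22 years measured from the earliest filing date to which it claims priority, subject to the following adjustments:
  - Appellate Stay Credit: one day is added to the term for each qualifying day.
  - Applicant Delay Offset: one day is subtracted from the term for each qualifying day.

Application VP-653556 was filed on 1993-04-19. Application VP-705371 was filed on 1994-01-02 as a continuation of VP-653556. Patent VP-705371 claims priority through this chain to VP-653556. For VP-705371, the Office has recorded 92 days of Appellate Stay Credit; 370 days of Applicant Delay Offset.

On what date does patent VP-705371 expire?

July 15, 2014

Earliest priority filing: 19 April 1993.
Base term: 19 April 1993 + 22 years → 19 April 2015.
Appellate Stay Credit: +92 days → 20 July 2015.
Applicant Delay Offset: −370 days → 15 July 2014.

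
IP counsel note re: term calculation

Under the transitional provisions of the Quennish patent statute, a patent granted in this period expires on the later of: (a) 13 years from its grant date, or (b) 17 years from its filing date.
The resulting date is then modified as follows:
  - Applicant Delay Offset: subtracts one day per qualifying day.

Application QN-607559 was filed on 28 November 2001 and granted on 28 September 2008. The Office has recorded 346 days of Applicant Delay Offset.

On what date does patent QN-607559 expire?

(a) grant + 13 years → 28 September 2021.
(b) filing + 17 years → 28 November 2018.
Later of the two: 28 September 2021.
Applicant Delay Offset: −346 days → 17 October 2020.

October 17, 2020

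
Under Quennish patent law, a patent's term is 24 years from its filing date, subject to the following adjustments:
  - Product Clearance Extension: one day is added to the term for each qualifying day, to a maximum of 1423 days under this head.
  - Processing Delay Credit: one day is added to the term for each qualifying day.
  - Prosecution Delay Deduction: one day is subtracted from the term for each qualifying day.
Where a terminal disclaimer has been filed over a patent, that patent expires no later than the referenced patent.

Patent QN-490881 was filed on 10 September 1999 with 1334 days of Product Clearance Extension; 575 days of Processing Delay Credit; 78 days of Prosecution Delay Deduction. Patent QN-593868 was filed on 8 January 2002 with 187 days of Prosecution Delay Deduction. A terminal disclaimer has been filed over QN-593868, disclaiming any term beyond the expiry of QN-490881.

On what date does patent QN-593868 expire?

Natural term of QN-593868:
  Base: filing + 24 years → 8 January 2026.
  Prosecution Delay Deduction: −187 days → 5 July 2025.
Expiry of referenced patent QN-490881:
  Base: filing + 24 years → 10 September 2023.
  Product Clearance Extension: 1334 days (within the 1423-day cap) → +1334 days → 6 May 2027.
  Processing Delay Credit: +575 days → 1 December 2028.
  Prosecution Delay Deduction: −78 days → 14 September 2028.
Terminal disclaimer: QN-593868 expires on the earlier of 5 July 2025 and 14 September 2028.

2025-07-05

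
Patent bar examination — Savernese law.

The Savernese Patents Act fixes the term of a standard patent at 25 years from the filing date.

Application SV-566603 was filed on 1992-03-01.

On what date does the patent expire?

Filing date + 25 years → 1 March 2017.

2017-03-01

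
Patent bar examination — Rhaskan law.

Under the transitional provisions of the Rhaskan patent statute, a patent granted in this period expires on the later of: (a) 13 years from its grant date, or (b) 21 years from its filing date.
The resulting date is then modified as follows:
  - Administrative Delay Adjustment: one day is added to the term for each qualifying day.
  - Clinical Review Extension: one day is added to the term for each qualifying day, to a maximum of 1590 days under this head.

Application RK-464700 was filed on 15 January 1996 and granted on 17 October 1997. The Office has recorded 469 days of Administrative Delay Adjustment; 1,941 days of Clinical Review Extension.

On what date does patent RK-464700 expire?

2022-09-05

(a) grant + 13 years → 17 October 2010.
(b) filing + 21 years → 15 January 2017.
Later of the two: 15 January 2017.
Administrative Delay Adjustment: +469 days → 29 April 2018.
Clinical Review Extension: 1941 days claimed exceeds the 1590-day cap, so +1590 days → 5 September 2022.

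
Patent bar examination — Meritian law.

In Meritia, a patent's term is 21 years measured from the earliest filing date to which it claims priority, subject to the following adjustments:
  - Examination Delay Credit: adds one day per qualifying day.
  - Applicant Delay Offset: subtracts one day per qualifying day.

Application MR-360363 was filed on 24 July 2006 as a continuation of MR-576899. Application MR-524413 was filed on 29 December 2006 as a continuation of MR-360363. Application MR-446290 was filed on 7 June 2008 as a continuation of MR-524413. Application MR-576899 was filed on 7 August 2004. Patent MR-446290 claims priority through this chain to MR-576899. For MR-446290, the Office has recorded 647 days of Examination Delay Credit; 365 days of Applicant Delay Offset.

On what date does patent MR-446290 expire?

2026-05-16

Earliest priority filing: 7 August 2004.
Base term: 7 August 2004 + 21 years → 7 August 2025.
Examination Delay Credit: +647 days → 16 May 2027.
Applicant Delay Offset: −365 days → 16 May 2026.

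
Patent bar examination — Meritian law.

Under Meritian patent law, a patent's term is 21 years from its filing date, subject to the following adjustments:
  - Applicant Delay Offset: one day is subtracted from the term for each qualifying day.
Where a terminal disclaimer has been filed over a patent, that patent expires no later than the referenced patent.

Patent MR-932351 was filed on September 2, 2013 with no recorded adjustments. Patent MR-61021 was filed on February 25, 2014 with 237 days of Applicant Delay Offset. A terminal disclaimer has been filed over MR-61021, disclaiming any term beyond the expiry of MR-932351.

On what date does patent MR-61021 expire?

Natural term of MR-61021:
  Base: filing + 21 years → 25 February 2035.
  Applicant Delay Offset: −237 days → 3 July 2034.
Expiry of referenced patent MR-932351:
  Base: filing + 21 years → 2 September 2034.
Terminal disclaimer: MR-61021 expires on the earlier of 3 July 2034 and 2 September 2034.

July 3, 2034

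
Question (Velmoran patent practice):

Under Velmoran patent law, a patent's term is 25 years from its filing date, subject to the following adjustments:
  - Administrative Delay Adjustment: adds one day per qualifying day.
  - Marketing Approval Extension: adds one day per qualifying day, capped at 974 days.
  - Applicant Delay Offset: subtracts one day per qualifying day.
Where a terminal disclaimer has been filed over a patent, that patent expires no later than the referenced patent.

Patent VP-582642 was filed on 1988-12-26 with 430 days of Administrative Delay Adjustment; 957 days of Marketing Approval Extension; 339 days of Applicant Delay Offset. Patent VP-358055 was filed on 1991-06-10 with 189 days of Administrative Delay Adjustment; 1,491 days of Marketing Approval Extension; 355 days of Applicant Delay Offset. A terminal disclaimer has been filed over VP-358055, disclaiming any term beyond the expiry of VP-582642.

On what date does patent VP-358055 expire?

Natural term of VP-358055:
  Base: filing + 25 years → 10 June 2016.
  Administrative Delay Adjustment: +189 days → 16 December 2016.
  Marketing Approval Extension: 1491 days claimed exceeds the 974-day cap, so +974 days → 17 August 2019.
  Applicant Delay Offset: −355 days → 27 August 2018.
Expiry of referenced patent VP-582642:
  Base: filing + 25 years → 26 December 2013.
  Administrative Delay Adjustment: +430 days → 1 March 2015.
  Marketing Approval Extension: 957 days (within the 974-day cap) → +957 days → 13 October 2017.
  Applicant Delay Offset: −339 days → 8 November 2016.
Terminal disclaimer: VP-358055 expires on the earlier of 27 August 2018 and 8 November 2016.

2016-11-08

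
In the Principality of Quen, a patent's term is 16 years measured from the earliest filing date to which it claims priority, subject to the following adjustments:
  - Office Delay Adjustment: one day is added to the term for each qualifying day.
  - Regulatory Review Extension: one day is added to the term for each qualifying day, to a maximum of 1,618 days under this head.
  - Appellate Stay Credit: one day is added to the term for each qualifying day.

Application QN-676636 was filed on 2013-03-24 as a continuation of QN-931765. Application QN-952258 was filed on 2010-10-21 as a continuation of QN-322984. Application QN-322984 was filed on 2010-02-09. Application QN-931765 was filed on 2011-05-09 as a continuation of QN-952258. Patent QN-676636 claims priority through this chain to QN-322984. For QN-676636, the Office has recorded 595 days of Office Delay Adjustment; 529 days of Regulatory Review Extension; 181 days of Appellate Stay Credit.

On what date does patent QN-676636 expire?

Earliest priority filing: 9 February 2010.
Base term: 9 February 2010 + 16 years → 9 February 2026.
Office Delay Adjustment: +595 days → 27 September 2027.
Regulatory Review Extension: 529 days (within the 1618-day cap) → +529 days → 9 March 2029.
Appellate Stay Credit: +181 days → 6 September 2029.

September 6, 2029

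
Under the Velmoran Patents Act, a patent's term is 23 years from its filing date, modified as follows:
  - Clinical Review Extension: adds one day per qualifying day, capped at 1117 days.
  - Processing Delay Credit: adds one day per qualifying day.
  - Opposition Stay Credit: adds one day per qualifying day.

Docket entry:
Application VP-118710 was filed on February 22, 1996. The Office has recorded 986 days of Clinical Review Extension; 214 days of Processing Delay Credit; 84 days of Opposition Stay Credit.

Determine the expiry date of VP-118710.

Base term: filing date + 23 years → 22 February 2019.
Clinical Review Extension: 986 days (within the 1117-day cap) → +986 days → 4 November 2021.
Processing Delay Credit: +214 days → 6 June 2022.
Opposition Stay Credit: +84 days → 29 August 2022.

August 29, 2022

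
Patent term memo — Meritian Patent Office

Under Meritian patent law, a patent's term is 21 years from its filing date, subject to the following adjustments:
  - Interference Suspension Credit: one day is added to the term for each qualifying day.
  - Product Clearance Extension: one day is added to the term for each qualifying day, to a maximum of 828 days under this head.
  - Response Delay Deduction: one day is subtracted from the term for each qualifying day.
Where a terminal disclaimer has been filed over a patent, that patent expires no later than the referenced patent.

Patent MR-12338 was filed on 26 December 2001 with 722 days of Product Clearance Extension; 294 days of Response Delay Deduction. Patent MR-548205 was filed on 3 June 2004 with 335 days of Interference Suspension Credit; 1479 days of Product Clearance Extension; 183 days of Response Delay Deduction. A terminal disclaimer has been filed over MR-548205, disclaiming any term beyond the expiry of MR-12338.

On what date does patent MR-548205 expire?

Natural term of MR-548205:
  Base: filing + 21 years → 3 June 2025.
  Interference Suspension Credit: +335 days → 4 May 2026.
  Product Clearance Extension: 1479 days claimed exceeds the 828-day cap, so +828 days → 9 August 2028.
  Response Delay Deduction: −183 days → 8 February 2028.
Expiry of referenced patent MR-12338:
  Base: filing + 21 years → 26 December 2022.
  Product Clearance Extension: 722 days (within the 828-day cap) → +722 days → 17 December 2024.
  Response Delay Deduction: −294 days → 27 February 2024.
Terminal disclaimer: MR-548205 expires on the earlier of 8 February 2028 and 27 February 2024.

2024-02-27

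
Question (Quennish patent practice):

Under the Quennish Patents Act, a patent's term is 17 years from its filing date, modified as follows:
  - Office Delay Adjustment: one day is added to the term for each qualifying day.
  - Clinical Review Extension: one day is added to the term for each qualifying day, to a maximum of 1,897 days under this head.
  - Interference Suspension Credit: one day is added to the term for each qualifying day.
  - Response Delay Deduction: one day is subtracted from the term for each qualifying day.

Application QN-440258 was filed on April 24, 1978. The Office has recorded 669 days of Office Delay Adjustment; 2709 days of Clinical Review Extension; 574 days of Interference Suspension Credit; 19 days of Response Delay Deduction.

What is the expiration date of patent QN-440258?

Base term: filing date + 17 years → 24 April 1995.
Office Delay Adjustment: +669 days → 21 February 1997.
Clinical Review Extension: 2709 days claimed exceeds the 1897-day cap, so +1897 days → 3 May 2002.
Interference Suspension Credit: +574 days → 28 November 2003.
Response Delay Deduction: −19 days → 9 November 2003.

November 9, 2003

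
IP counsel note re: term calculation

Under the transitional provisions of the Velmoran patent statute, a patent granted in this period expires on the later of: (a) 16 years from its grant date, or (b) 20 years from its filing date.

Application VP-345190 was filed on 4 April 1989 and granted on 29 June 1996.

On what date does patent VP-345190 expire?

(a) grant + 16 years → 29 June 2012.
(b) filing + 20 years → 4 April 2009.
Later of the two: 29 June 2012.

June 29, 2012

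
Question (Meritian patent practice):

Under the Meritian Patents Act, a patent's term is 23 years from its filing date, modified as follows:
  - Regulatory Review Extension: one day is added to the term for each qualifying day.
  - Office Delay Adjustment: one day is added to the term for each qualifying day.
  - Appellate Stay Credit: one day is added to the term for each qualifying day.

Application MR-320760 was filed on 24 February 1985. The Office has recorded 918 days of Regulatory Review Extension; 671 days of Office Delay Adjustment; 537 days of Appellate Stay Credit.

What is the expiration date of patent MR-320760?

December 20, 2013

Base term: filing date + 23 years → 24 February 2008.
Regulatory Review Extension: +918 days → 30 August 2010.
Office Delay Adjustment: +671 days → 1 July 2012.
Appellate Stay Credit: +537 days → 20 December 2013.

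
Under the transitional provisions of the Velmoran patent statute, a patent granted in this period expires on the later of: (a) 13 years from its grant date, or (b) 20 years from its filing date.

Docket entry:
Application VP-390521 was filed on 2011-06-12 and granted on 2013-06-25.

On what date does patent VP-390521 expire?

(a) grant + 13 years → 25 June 2026.
(b) filing + 20 years → 12 June 2031.
Later of the two: 12 June 2031.

June 12, 2031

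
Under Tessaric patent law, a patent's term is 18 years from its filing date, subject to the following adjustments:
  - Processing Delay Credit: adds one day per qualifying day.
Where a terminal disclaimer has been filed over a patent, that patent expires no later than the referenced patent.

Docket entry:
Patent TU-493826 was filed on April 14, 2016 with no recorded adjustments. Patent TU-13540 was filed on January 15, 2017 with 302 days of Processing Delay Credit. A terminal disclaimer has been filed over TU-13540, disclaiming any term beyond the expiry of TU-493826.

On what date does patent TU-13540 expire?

April 14, 2034

Natural term of TU-13540:
  Base: filing + 18 years → 15 January 2035.
  Processing Delay Credit: +302 days → 13 November 2035.
Expiry of referenced patent TU-493826:
  Base: filing + 18 years → 14 April 2034.
Terminal disclaimer: TU-13540 expires on the earlier of 13 November 2035 and 14 April 2034.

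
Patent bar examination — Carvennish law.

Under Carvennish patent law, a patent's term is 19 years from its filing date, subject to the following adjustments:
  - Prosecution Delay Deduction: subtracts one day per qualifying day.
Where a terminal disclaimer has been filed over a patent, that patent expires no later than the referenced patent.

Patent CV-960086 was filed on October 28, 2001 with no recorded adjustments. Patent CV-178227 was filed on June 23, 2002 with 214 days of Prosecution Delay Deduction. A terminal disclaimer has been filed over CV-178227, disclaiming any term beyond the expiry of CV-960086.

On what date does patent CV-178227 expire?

2020-10-28

Natural term of CV-178227:
  Base: filing + 19 years → 23 June 2021.
  Prosecution Delay Deduction: −214 days → 21 November 2020.
Expiry of referenced patent CV-960086:
  Base: filing + 19 years → 28 October 2020.
Terminal disclaimer: CV-178227 expires on the earlier of 21 November 2020 and 28 October 2020.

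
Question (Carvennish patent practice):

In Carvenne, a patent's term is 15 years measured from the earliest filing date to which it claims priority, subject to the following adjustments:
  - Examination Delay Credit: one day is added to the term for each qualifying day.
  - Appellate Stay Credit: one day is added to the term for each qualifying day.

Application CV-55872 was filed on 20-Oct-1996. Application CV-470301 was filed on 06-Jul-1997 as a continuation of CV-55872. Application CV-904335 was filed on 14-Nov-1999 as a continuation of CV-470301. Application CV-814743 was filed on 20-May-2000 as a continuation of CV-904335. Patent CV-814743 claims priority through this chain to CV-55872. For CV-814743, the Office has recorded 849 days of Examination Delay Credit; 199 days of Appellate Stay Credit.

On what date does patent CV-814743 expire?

Earliest priority filing: 20 October 1996.
Base term: 20 October 1996 + 15 years → 20 October 2011.
Examination Delay Credit: +849 days → 15 February 2014.
Appellate Stay Credit: +199 days → 2 September 2014.

2014-09-02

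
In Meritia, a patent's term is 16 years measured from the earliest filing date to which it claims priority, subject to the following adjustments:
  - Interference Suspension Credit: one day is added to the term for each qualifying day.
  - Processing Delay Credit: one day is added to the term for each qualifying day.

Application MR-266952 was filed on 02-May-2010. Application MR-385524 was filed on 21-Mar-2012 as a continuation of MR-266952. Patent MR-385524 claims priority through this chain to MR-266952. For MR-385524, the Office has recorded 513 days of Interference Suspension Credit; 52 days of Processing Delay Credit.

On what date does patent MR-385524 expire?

November 18, 2027

Earliest priority filing: 2 May 2010.
Base term: 2 May 2010 + 16 years → 2 May 2026.
Interference Suspension Credit: +513 days → 27 September 2027.
Processing Delay Credit: +52 days → 18 November 2027.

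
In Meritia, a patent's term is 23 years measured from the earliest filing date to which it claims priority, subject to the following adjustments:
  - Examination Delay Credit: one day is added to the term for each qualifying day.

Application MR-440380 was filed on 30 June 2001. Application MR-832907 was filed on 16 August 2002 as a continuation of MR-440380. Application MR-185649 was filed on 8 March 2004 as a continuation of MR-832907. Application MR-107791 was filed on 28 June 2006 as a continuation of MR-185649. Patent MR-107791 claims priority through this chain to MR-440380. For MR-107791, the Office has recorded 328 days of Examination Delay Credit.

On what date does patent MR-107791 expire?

Earliest priority filing: 30 June 2001.
Base term: 30 June 2001 + 23 years → 30 June 2024.
Examination Delay Credit: +328 days → 24 May 2025.

2025-05-24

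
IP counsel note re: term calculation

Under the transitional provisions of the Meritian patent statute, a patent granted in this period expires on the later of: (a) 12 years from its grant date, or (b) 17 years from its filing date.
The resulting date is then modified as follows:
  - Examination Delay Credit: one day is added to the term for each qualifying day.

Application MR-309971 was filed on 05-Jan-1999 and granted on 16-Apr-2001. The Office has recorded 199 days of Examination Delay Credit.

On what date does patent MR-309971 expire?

2016-07-22

(a) grant + 12 years → 16 April 2013.
(b) filing + 17 years → 5 January 2016.
Later of the two: 5 January 2016.
Examination Delay Credit: +199 days → 22 July 2016.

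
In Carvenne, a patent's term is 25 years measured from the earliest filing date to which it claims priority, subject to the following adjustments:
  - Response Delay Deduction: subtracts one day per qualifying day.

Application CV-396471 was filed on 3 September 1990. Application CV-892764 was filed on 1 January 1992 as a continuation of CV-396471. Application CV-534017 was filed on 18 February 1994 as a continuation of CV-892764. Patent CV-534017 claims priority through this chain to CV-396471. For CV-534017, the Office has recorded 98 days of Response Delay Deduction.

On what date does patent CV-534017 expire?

Earliest priority filing: 3 September 1990.
Base term: 3 September 1990 + 25 years → 3 September 2015.
Response Delay Deduction: −98 days → 28 May 2015.

2015-05-28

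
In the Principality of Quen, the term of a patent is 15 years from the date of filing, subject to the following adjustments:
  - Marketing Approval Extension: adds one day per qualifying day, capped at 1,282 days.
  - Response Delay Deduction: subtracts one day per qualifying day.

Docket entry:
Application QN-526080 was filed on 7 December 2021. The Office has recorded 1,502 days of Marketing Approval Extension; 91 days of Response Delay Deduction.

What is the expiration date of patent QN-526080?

Base term: filing date + 15 years → 7 December 2036.
Marketing Approval Extension: 1502 days claimed exceeds the 1282-day cap, so +1282 days → 11 June 2040.
Response Delay Deduction: −91 days → 12 March 2040.

March 12, 2040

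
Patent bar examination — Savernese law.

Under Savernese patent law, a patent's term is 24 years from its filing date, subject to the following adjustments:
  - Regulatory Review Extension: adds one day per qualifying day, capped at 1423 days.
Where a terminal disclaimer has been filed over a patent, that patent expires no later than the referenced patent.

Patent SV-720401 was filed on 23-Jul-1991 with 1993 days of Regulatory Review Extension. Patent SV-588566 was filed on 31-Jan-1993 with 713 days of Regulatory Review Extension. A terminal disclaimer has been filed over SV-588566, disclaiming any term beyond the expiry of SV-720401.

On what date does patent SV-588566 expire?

Natural term of SV-588566:
  Base: filing + 24 years → 31 January 2017.
  Regulatory Review Extension: 713 days (within the 1423-day cap) → +713 days → 14 January 2019.
Expiry of referenced patent SV-720401:
  Base: filing + 24 years → 23 July 2015.
  Regulatory Review Extension: 1993 days claimed exceeds the 1423-day cap, so +1423 days → 15 June 2019.
Terminal disclaimer: SV-588566 expires on the earlier of 14 January 2019 and 15 June 2019.

January 14, 2019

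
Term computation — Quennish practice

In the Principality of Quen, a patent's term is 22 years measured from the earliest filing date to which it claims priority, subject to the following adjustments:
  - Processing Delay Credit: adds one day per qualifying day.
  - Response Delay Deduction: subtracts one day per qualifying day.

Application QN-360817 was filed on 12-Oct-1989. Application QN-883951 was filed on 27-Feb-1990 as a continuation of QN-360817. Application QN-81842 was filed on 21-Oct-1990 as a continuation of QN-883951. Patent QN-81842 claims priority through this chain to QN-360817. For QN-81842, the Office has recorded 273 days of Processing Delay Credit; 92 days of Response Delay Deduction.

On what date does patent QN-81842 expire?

Earliest priority filing: 12 October 1989.
Base term: 12 October 1989 + 22 years → 12 October 2011.
Processing Delay Credit: +273 days → 11 July 2012.
Response Delay Deduction: −92 days → 10 April 2012.

2012-04-10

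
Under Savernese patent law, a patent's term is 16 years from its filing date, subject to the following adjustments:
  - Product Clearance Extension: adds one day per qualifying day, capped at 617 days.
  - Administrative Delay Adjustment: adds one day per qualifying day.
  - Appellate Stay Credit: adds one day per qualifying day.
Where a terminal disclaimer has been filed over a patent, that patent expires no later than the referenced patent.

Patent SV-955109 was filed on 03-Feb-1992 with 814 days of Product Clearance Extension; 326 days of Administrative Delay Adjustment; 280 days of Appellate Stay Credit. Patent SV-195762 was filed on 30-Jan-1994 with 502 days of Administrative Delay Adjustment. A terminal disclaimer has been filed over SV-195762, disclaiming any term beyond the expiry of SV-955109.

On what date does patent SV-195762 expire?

Natural term of SV-195762:
  Base: filing + 16 years → 30 January 2010.
  Administrative Delay Adjustment: +502 days → 16 June 2011.
Expiry of referenced patent SV-955109:
  Base: filing + 16 years → 3 February 2008.
  Product Clearance Extension: 814 days claimed exceeds the 617-day cap, so +617 days → 12 October 2009.
  Administrative Delay Adjustment: +326 days → 3 September 2010.
  Appellate Stay Credit: +280 days → 10 June 2011.
Terminal disclaimer: SV-195762 expires on the earlier of 16 June 2011 and 10 June 2011.

2011-06-10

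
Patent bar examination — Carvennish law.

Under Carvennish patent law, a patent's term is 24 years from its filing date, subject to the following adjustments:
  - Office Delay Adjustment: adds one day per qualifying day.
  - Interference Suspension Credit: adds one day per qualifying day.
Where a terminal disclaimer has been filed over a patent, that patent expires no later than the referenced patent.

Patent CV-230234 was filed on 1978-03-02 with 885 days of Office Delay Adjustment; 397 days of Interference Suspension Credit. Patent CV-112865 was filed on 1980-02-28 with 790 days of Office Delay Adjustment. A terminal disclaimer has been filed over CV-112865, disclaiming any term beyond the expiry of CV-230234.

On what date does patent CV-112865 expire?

Natural term of CV-112865:
  Base: filing + 24 years → 28 February 2004.
  Office Delay Adjustment: +790 days → 28 April 2006.
Expiry of referenced patent CV-230234:
  Base: filing + 24 years → 2 March 2002.
  Office Delay Adjustment: +885 days → 3 August 2004.
  Interference Suspension Credit: +397 days → 4 September 2005.
Terminal disclaimer: CV-112865 expires on the earlier of 28 April 2006 and 4 September 2005.

2005-09-04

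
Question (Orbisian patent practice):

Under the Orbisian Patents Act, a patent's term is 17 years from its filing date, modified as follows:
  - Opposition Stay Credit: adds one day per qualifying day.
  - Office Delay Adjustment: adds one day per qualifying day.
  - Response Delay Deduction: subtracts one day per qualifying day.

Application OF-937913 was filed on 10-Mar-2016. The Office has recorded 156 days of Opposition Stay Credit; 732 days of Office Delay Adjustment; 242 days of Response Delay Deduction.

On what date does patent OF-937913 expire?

2034-12-16

Base term: filing date + 17 years → 10 March 2033.
Opposition Stay Credit: +156 days → 13 August 2033.
Office Delay Adjustment: +732 days → 15 August 2035.
Response Delay Deduction: −242 days → 16 December 2034.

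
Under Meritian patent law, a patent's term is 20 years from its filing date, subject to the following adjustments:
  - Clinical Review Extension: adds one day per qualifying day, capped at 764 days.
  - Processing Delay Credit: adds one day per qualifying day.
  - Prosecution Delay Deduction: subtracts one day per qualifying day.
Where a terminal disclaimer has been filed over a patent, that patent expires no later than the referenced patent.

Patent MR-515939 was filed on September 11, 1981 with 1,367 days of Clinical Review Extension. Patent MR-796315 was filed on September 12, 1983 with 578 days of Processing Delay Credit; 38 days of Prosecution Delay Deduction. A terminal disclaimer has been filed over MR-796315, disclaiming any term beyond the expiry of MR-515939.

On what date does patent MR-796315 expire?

Natural term of MR-796315:
  Base: filing + 20 years → 12 September 2003.
  Processing Delay Credit: +578 days → 12 April 2005.
  Prosecution Delay Deduction: −38 days → 5 March 2005.
Expiry of referenced patent MR-515939:
  Base: filing + 20 years → 11 September 2001.
  Clinical Review Extension: 1367 days claimed exceeds the 764-day cap, so +764 days → 15 October 2003.
Terminal disclaimer: MR-796315 expires on the earlier of 5 March 2005 and 15 October 2003.

October 15, 2003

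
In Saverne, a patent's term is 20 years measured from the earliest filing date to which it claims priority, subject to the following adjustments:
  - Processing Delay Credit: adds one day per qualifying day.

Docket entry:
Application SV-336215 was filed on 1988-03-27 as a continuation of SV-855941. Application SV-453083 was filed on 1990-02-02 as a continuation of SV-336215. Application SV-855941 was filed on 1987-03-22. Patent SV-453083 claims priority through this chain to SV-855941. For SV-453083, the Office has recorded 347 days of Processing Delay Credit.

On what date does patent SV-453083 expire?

2008-03-03

Earliest priority filing: 22 March 1987.
Base term: 22 March 1987 + 20 years → 22 March 2007.
Processing Delay Credit: +347 days → 3 March 2008.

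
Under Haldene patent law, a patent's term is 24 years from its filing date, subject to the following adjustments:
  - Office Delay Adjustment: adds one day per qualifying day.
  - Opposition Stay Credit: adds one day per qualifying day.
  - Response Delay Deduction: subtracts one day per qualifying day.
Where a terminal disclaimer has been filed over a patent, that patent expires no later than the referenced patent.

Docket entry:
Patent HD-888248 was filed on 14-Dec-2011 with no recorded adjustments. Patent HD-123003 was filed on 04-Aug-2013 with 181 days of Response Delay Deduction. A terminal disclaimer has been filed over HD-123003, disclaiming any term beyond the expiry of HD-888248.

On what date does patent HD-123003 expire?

December 14, 2035

Natural term of HD-123003:
  Base: filing + 24 years → 4 August 2037.
  Response Delay Deduction: −181 days → 4 February 2037.
Expiry of referenced patent HD-888248:
  Base: filing + 24 years → 14 December 2035.
Terminal disclaimer: HD-123003 expires on the earlier of 4 February 2037 and 14 December 2035.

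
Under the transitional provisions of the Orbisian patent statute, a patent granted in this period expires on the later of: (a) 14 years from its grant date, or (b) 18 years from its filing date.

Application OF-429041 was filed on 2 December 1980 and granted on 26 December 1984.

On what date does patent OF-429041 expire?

December 26, 1998

(a) grant + 14 years → 26 December 1998.
(b) filing + 18 years → 2 December 1998.
Later of the two: 26 December 1998.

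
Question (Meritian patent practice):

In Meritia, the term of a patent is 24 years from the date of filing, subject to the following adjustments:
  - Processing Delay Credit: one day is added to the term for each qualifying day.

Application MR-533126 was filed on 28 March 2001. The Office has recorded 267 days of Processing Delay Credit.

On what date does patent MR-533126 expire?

Base term: filing date + 24 years → 28 March 2025.
Processing Delay Credit: +267 days → 20 December 2025.

2025-12-20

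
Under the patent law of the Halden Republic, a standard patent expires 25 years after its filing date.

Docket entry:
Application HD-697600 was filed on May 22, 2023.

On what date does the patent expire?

May 22, 2048

Filing date + 25 years → 22 May 2048.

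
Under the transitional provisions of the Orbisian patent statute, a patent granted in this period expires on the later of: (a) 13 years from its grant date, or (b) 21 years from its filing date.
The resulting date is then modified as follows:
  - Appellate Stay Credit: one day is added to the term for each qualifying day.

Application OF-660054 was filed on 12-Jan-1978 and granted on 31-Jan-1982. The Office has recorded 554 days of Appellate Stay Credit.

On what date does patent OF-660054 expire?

2000-07-19

(a) grant + 13 years → 31 January 1995.
(b) filing + 21 years → 12 January 1999.
Later of the two: 12 January 1999.
Appellate Stay Credit: +554 days → 19 July 2000.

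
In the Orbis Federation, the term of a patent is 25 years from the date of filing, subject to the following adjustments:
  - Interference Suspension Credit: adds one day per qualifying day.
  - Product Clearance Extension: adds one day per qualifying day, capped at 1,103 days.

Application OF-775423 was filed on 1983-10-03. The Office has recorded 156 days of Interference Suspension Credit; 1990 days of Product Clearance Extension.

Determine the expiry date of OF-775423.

2012-03-15

Base term: filing date + 25 years → 3 October 2008.
Interference Suspension Credit: +156 days → 8 March 2009.
Product Clearance Extension: 1990 days claimed exceeds the 1103-day cap, so +1103 days → 15 March 2012.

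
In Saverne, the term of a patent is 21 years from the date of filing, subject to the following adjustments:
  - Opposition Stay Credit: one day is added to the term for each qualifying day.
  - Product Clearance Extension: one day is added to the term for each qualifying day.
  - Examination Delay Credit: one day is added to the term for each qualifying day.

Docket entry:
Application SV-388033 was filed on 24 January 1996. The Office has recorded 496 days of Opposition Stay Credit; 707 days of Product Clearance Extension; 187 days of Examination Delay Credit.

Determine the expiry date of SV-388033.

2020-11-14

Base term: filing date + 21 years → 24 January 2017.
Opposition Stay Credit: +496 days → 4 June 2018.
Product Clearance Extension: +707 days → 11 May 2020.
Examination Delay Credit: +187 days → 14 November 2020.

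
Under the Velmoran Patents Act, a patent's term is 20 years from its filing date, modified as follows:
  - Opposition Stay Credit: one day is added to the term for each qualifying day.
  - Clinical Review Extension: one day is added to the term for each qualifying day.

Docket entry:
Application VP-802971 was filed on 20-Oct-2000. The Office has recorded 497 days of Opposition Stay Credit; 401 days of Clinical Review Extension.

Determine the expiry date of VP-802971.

Base term: filing date + 20 years → 20 October 2020.
Opposition Stay Credit: +497 days → 1 March 2022.
Clinical Review Extension: +401 days → 6 April 2023.

2023-04-06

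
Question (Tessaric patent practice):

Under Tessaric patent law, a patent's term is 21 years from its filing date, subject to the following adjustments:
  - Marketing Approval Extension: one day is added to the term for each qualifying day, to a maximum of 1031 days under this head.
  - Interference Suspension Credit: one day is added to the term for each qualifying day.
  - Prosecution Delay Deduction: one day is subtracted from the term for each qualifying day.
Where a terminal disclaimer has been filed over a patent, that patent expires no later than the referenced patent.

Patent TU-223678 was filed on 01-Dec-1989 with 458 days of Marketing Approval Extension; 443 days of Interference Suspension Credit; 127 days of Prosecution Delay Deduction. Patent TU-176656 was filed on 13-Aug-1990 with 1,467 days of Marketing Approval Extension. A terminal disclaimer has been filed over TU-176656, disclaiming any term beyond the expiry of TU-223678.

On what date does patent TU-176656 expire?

2013-01-13

Natural term of TU-176656:
  Base: filing + 21 years → 13 August 2011.
  Marketing Approval Extension: 1467 days claimed exceeds the 1031-day cap, so +1031 days → 9 June 2014.
Expiry of referenced patent TU-223678:
  Base: filing + 21 years → 1 December 2010.
  Marketing Approval Extension: 458 days (within the 1031-day cap) → +458 days → 3 March 2012.
  Interference Suspension Credit: +443 days → 20 May 2013.
  Prosecution Delay Deduction: −127 days → 13 January 2013.
Terminal disclaimer: TU-176656 expires on the earlier of 9 June 2014 and 13 January 2013.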